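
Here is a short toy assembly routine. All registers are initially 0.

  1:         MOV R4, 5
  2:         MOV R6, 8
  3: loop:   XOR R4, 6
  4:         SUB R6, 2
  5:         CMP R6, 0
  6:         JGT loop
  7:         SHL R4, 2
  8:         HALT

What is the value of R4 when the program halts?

MOV R4, 5 → R4=5
MOV R6, 8 → R6=8
XOR R4, 6 → R4=5^6=3
SUB R6, 2 → R6=8-2=6
CMP R6, 0  (cmp 6,0)
JGT loop: taken
XOR R4, 6 → R4=3^6=5
SUB R6, 2 → R6=6-2=4
CMP R6, 0  (cmp 4,0)
JGT loop: taken
XOR R4, 6 → R4=5^6=3
SUB R6, 2 → R6=4-2=2
CMP R6, 0  (cmp 2,0)
JGT loop: taken
XOR R4, 6 → R4=3^6=5
SUB R6, 2 → R6=2-2=0
CMP R6, 0  (cmp 0,0)
JGT loop: not taken
SHL R4, 2 → R4=5<<2=20
halt.

20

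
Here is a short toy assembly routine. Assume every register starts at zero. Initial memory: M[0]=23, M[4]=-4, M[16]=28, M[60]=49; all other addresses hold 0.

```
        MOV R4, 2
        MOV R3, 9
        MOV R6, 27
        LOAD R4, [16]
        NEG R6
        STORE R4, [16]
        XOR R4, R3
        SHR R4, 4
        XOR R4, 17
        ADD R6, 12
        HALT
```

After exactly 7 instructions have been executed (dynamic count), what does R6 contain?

-27

after MOV R4, 2: R4=2
after MOV R3, 9: R3=9
after MOV R6, 27: R6=27
after LOAD R4, [16]: R4=M[16]=28
after NEG R6: R6=-(27)=-27
STORE R4, [16] → M[16]=28
after XOR R4, R3: R4=28^9=21
After step 7: R6 = -27.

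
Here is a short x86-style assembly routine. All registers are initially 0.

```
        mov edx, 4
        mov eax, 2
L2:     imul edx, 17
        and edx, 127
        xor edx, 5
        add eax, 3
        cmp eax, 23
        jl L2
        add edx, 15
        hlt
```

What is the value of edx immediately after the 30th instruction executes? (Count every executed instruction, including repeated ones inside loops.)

mov edx, 4 → edx=4
mov eax, 2 → eax=2
imul edx, 17 → edx=4*17=68
and edx, 127 → edx=68&127=68
xor edx, 5 → edx=68^5=65
add eax, 3 → eax=2+3=5
cmp eax, 23  (cmp 5,23)
jl L2: taken
imul edx, 17 → edx=65*17=1105
and edx, 127 → edx=1105&127=81
xor edx, 5 → edx=81^5=84
add eax, 3 → eax=5+3=8
cmp eax, 23  (cmp 8,23)
jl L2: taken
imul edx, 17 → edx=84*17=1428
and edx, 127 → edx=1428&127=20
xor edx, 5 → edx=20^5=17
add eax, 3 → eax=8+3=11
cmp eax, 23  (cmp 11,23)
jl L2: taken
imul edx, 17 → edx=17*17=289
and edx, 127 → edx=289&127=33
xor edx, 5 → edx=33^5=36
add eax, 3 → eax=11+3=14
cmp eax, 23  (cmp 14,23)
jl L2: taken
imul edx, 17 → edx=36*17=612
and edx, 127 → edx=612&127=100
xor edx, 5 → edx=100^5=97
add eax, 3 → eax=14+3=17
After step 30: edx = 97.

97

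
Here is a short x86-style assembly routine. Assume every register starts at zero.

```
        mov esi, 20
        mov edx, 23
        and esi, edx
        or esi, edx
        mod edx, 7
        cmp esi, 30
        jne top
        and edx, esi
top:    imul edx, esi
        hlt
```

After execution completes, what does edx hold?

46

mov esi, 20 → esi=20
mov edx, 23 → edx=23
and esi, edx → esi=20&23=20
or esi, edx → esi=20|23=23
mod edx, 7 → edx=23%7=2
cmp esi, 30  (cmp 23,30)
jne top: taken
imul edx, esi → edx=2*23=46
halt.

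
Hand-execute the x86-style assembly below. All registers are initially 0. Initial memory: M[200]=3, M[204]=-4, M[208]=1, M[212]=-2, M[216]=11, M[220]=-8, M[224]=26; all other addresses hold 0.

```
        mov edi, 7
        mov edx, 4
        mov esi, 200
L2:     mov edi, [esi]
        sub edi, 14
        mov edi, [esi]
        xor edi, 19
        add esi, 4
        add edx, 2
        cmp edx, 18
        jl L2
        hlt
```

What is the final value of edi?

9

edi=7
edx=4
esi=200
edi=M[200]=3
edi=3-14=-11
edi=M[200]=3
edi=3^19=16
esi=200+4=204
edx=4+2=6
cmp edx, 18  (cmp 6,18)
jl L2: taken
edi=M[204]=-4
edi=(-4)-14=-18
edi=M[204]=-4
edi=(-4)^19=-17
esi=204+4=208
edx=6+2=8
cmp edx, 18  (cmp 8,18)
jl L2: taken
edi=M[208]=1
edi=1-14=-13
edi=M[208]=1
edi=1^19=18
esi=208+4=212
edx=8+2=10
cmp edx, 18  (cmp 10,18)
jl L2: taken
edi=M[212]=-2
edi=(-2)-14=-16
edi=M[212]=-2
edi=(-2)^19=-19
esi=212+4=216
edx=10+2=12
cmp edx, 18  (cmp 12,18)
jl L2: taken
edi=M[216]=11
edi=11-14=-3
edi=M[216]=11
edi=11^19=24
esi=216+4=220
edx=12+2=14
cmp edx, 18  (cmp 14,18)
jl L2: taken
edi=M[220]=-8
edi=(-8)-14=-22
edi=M[220]=-8
edi=(-8)^19=-21
esi=220+4=224
edx=14+2=16
cmp edx, 18  (cmp 16,18)
jl L2: taken
edi=M[224]=26
edi=26-14=12
edi=M[224]=26
edi=26^19=9
esi=224+4=228
edx=16+2=18
cmp edx, 18  (cmp 18,18)
jl L2: not taken
halt.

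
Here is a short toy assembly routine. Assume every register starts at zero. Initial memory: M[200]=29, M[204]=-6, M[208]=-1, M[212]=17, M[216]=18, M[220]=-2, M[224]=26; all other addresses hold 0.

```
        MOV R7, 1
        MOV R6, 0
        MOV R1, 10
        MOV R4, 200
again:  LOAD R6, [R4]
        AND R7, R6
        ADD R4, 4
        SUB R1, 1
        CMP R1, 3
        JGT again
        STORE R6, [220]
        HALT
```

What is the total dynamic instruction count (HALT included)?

48

MOV R7, 1 → R7=1
MOV R6, 0 → R6=0
MOV R1, 10 → R1=10
MOV R4, 200 → R4=200
LOAD R6, [R4] → R6=M[200]=29
AND R7, R6 → R7=1&29=1
ADD R4, 4 → R4=200+4=204
SUB R1, 1 → R1=10-1=9
CMP R1, 3  (cmp 9,3)
JGT again: taken
LOAD R6, [R4] → R6=M[204]=-6
AND R7, R6 → R7=1&(-6)=0
ADD R4, 4 → R4=204+4=208
SUB R1, 1 → R1=9-1=8
CMP R1, 3  (cmp 8,3)
JGT again: taken
LOAD R6, [R4] → R6=M[208]=-1
AND R7, R6 → R7=0&(-1)=0
ADD R4, 4 → R4=208+4=212
SUB R1, 1 → R1=8-1=7
CMP R1, 3  (cmp 7,3)
JGT again: taken
LOAD R6, [R4] → R6=M[212]=17
AND R7, R6 → R7=0&17=0
ADD R4, 4 → R4=212+4=216
SUB R1, 1 → R1=7-1=6
CMP R1, 3  (cmp 6,3)
JGT again: taken
LOAD R6, [R4] → R6=M[216]=18
AND R7, R6 → R7=0&18=0
ADD R4, 4 → R4=216+4=220
SUB R1, 1 → R1=6-1=5
CMP R1, 3  (cmp 5,3)
JGT again: taken
LOAD R6, [R4] → R6=M[220]=-2
AND R7, R6 → R7=0&(-2)=0
ADD R4, 4 → R4=220+4=224
SUB R1, 1 → R1=5-1=4
CMP R1, 3  (cmp 4,3)
JGT again: taken
LOAD R6, [R4] → R6=M[224]=26
AND R7, R6 → R7=0&26=0
ADD R4, 4 → R4=224+4=228
SUB R1, 1 → R1=4-1=3
CMP R1, 3  (cmp 3,3)
JGT again: not taken
STORE R6, [220] → M[220]=26
halt.
Total executed instructions: 48.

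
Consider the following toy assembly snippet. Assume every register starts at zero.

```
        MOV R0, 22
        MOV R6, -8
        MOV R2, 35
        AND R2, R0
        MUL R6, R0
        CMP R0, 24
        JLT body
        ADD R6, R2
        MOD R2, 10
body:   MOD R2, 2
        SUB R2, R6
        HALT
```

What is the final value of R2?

176

R0=22
R6=-8
R2=35
R2=35&22=2
R6=(-8)*22=-176
CMP R0, 24  (cmp 22,24)
JLT body: taken
R2=2%2=0
R2=0-(-176)=176
halt.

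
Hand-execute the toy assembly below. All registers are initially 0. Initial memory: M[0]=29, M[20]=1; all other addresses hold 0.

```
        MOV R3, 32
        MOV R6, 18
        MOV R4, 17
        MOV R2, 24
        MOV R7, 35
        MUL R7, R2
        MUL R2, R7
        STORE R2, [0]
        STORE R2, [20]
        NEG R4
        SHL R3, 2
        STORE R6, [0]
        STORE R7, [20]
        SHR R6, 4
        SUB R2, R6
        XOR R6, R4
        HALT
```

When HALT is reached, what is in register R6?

after MOV R3, 32: R3=32
after MOV R6, 18: R6=18
after MOV R4, 17: R4=17
after MOV R2, 24: R2=24
after MOV R7, 35: R7=35
after MUL R7, R2: R7=35*24=840
after MUL R2, R7: R2=24*840=20160
STORE R2, [0] → M[0]=20160
STORE R2, [20] → M[20]=20160
after NEG R4: R4=-(17)=-17
after SHL R3, 2: R3=32<<2=128
STORE R6, [0] → M[0]=18
STORE R7, [20] → M[20]=840
after SHR R6, 4: R6=18>>4=1
after SUB R2, R6: R2=20160-1=20159
after XOR R6, R4: R6=1^(-17)=-18
halt.

-18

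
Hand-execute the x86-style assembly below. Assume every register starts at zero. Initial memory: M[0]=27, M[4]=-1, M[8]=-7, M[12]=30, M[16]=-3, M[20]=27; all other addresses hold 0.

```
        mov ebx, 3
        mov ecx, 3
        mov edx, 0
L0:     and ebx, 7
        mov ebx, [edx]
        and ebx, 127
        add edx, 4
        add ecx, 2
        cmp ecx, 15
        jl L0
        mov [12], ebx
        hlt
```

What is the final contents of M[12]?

27

ebx=3
ecx=3
edx=0
ebx=3&7=3
ebx=M[0]=27
ebx=27&127=27
edx=0+4=4
ecx=3+2=5
cmp ecx, 15  (cmp 5,15)
jl L0: taken
ebx=27&7=3
ebx=M[4]=-1
ebx=(-1)&127=127
edx=4+4=8
ecx=5+2=7
cmp ecx, 15  (cmp 7,15)
jl L0: taken
ebx=127&7=7
ebx=M[8]=-7
ebx=(-7)&127=121
edx=8+4=12
ecx=7+2=9
cmp ecx, 15  (cmp 9,15)
jl L0: taken
ebx=121&7=1
ebx=M[12]=30
ebx=30&127=30
edx=12+4=16
ecx=9+2=11
cmp ecx, 15  (cmp 11,15)
jl L0: taken
ebx=30&7=6
ebx=M[16]=-3
ebx=(-3)&127=125
edx=16+4=20
ecx=11+2=13
cmp ecx, 15  (cmp 13,15)
jl L0: taken
ebx=125&7=5
ebx=M[20]=27
ebx=27&127=27
edx=20+4=24
ecx=13+2=15
cmp ecx, 15  (cmp 15,15)
jl L0: not taken
mov [12], ebx → M[12]=27
halt.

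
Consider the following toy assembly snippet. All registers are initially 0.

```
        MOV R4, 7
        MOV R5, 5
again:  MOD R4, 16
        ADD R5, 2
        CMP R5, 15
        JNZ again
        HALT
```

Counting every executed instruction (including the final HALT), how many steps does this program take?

23

after MOV R4, 7: R4=7
after MOV R5, 5: R5=5
after MOD R4, 16: R4=7%16=7
after ADD R5, 2: R5=5+2=7
CMP R5, 15  (cmp 7,15)
JNZ again: taken
after MOD R4, 16: R4=7%16=7
after ADD R5, 2: R5=7+2=9
CMP R5, 15  (cmp 9,15)
JNZ again: taken
after MOD R4, 16: R4=7%16=7
after ADD R5, 2: R5=9+2=11
CMP R5, 15  (cmp 11,15)
JNZ again: taken
after MOD R4, 16: R4=7%16=7
after ADD R5, 2: R5=11+2=13
CMP R5, 15  (cmp 13,15)
JNZ again: taken
after MOD R4, 16: R4=7%16=7
after ADD R5, 2: R5=13+2=15
CMP R5, 15  (cmp 15,15)
JNZ again: not taken
halt.
Total executed instructions: 23.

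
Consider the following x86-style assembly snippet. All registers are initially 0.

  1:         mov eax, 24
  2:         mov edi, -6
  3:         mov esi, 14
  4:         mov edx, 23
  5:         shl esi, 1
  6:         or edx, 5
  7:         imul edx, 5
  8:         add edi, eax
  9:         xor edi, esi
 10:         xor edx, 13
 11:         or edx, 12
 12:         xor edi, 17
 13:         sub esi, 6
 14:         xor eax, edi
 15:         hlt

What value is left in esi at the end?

22

mov eax, 24 → eax=24
mov edi, -6 → edi=-6
mov esi, 14 → esi=14
mov edx, 23 → edx=23
shl esi, 1 → esi=14<<1=28
or edx, 5 → edx=23|5=23
imul edx, 5 → edx=23*5=115
add edi, eax → edi=(-6)+24=18
xor edi, esi → edi=18^28=14
xor edx, 13 → edx=115^13=126
or edx, 12 → edx=126|12=126
xor edi, 17 → edi=14^17=31
sub esi, 6 → esi=28-6=22
xor eax, edi → eax=24^31=7
halt.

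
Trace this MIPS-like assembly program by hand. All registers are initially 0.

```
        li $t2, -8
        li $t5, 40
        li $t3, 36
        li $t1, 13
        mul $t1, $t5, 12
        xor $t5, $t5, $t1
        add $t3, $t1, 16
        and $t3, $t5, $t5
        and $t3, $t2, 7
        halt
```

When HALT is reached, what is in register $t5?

456

li $t2, -8 → $t2=-8
li $t5, 40 → $t5=40
li $t3, 36 → $t3=36
li $t1, 13 → $t1=13
mul $t1, $t5, 12 → $t1=40*12=480
xor $t5, $t5, $t1 → $t5=40^480=456
add $t3, $t1, 16 → $t3=480+16=496
and $t3, $t5, $t5 → $t3=456&456=456
and $t3, $t2, 7 → $t3=(-8)&7=0
halt.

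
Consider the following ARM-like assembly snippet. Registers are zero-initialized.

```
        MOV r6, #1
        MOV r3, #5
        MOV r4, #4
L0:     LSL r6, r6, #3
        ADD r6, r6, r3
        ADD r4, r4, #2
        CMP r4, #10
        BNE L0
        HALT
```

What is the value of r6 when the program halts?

877

MOV r6, #1 → r6=1
MOV r3, #5 → r3=5
MOV r4, #4 → r4=4
LSL r6, r6, #3 → r6=1<<3=8
ADD r6, r6, r3 → r6=8+5=13
ADD r4, r4, #2 → r4=4+2=6
CMP r4, #10  (cmp 6,10)
BNE L0: taken
LSL r6, r6, #3 → r6=13<<3=104
ADD r6, r6, r3 → r6=104+5=109
ADD r4, r4, #2 → r4=6+2=8
CMP r4, #10  (cmp 8,10)
BNE L0: taken
LSL r6, r6, #3 → r6=109<<3=872
ADD r6, r6, r3 → r6=872+5=877
ADD r4, r4, #2 → r4=8+2=10
CMP r4, #10  (cmp 10,10)
BNE L0: not taken
halt.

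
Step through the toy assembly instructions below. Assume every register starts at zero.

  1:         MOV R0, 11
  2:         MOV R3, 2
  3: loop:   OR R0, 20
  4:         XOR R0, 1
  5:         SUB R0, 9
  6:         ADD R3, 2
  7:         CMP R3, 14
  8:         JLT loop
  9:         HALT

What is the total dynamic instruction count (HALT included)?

39

after MOV R0, 11: R0=11
after MOV R3, 2: R3=2
after OR R0, 20: R0=11|20=31
after XOR R0, 1: R0=31^1=30
after SUB R0, 9: R0=30-9=21
after ADD R3, 2: R3=2+2=4
CMP R3, 14  (cmp 4,14)
JLT loop: taken
after OR R0, 20: R0=21|20=21
after XOR R0, 1: R0=21^1=20
after SUB R0, 9: R0=20-9=11
after ADD R3, 2: R3=4+2=6
CMP R3, 14  (cmp 6,14)
JLT loop: taken
after OR R0, 20: R0=11|20=31
after XOR R0, 1: R0=31^1=30
after SUB R0, 9: R0=30-9=21
after ADD R3, 2: R3=6+2=8
CMP R3, 14  (cmp 8,14)
JLT loop: taken
after OR R0, 20: R0=21|20=21
after XOR R0, 1: R0=21^1=20
after SUB R0, 9: R0=20-9=11
after ADD R3, 2: R3=8+2=10
CMP R3, 14  (cmp 10,14)
JLT loop: taken
after OR R0, 20: R0=11|20=31
after XOR R0, 1: R0=31^1=30
after SUB R0, 9: R0=30-9=21
after ADD R3, 2: R3=10+2=12
CMP R3, 14  (cmp 12,14)
JLT loop: taken
after OR R0, 20: R0=21|20=21
after XOR R0, 1: R0=21^1=20
after SUB R0, 9: R0=20-9=11
after ADD R3, 2: R3=12+2=14
CMP R3, 14  (cmp 14,14)
JLT loop: not taken
halt.
Total executed instructions: 39.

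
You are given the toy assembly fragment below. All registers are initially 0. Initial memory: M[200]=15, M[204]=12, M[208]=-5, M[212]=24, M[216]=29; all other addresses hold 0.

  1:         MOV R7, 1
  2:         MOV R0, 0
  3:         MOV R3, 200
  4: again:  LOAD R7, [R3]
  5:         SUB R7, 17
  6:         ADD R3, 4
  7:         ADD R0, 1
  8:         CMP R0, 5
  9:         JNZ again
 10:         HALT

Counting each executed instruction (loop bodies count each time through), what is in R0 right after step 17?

after MOV R7, 1: R7=1
after MOV R0, 0: R0=0
after MOV R3, 200: R3=200
after LOAD R7, [R3]: R7=M[200]=15
after SUB R7, 17: R7=15-17=-2
after ADD R3, 4: R3=200+4=204
after ADD R0, 1: R0=0+1=1
CMP R0, 5  (cmp 1,5)
JNZ again: taken
after LOAD R7, [R3]: R7=M[204]=12
after SUB R7, 17: R7=12-17=-5
after ADD R3, 4: R3=204+4=208
after ADD R0, 1: R0=1+1=2
CMP R0, 5  (cmp 2,5)
JNZ again: taken
after LOAD R7, [R3]: R7=M[208]=-5
after SUB R7, 17: R7=(-5)-17=-22
After step 17: R0 = 2.

2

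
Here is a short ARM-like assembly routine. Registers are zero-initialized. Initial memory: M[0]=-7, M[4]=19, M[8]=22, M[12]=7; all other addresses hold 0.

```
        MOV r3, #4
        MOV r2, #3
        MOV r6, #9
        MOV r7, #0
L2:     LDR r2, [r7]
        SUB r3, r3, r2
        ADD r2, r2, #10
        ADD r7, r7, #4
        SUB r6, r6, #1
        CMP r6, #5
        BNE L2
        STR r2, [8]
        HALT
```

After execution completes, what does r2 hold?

MOV r3, #4 → r3=4
MOV r2, #3 → r2=3
MOV r6, #9 → r6=9
MOV r7, #0 → r7=0
LDR r2, [r7] → r2=M[0]=-7
SUB r3, r3, r2 → r3=4-(-7)=11
ADD r2, r2, #10 → r2=(-7)+10=3
ADD r7, r7, #4 → r7=0+4=4
SUB r6, r6, #1 → r6=9-1=8
CMP r6, #5  (cmp 8,5)
BNE L2: taken
LDR r2, [r7] → r2=M[4]=19
SUB r3, r3, r2 → r3=11-19=-8
ADD r2, r2, #10 → r2=19+10=29
ADD r7, r7, #4 → r7=4+4=8
SUB r6, r6, #1 → r6=8-1=7
CMP r6, #5  (cmp 7,5)
BNE L2: taken
LDR r2, [r7] → r2=M[8]=22
SUB r3, r3, r2 → r3=(-8)-22=-30
ADD r2, r2, #10 → r2=22+10=32
ADD r7, r7, #4 → r7=8+4=12
SUB r6, r6, #1 → r6=7-1=6
CMP r6, #5  (cmp 6,5)
BNE L2: taken
LDR r2, [r7] → r2=M[12]=7
SUB r3, r3, r2 → r3=(-30)-7=-37
ADD r2, r2, #10 → r2=7+10=17
ADD r7, r7, #4 → r7=12+4=16
SUB r6, r6, #1 → r6=6-1=5
CMP r6, #5  (cmp 5,5)
BNE L2: not taken
STR r2, [8] → M[8]=17
halt.

17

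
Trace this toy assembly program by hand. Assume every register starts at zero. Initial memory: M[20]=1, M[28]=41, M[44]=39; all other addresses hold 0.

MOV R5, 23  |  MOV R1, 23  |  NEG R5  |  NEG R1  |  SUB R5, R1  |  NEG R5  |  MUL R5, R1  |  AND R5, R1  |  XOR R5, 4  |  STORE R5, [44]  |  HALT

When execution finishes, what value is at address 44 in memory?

after MOV R5, 23: R5=23
after MOV R1, 23: R1=23
after NEG R5: R5=-(23)=-23
after NEG R1: R1=-(23)=-23
after SUB R5, R1: R5=(-23)-(-23)=0
after NEG R5: R5=-(0)=0
after MUL R5, R1: R5=0*(-23)=0
after AND R5, R1: R5=0&(-23)=0
after XOR R5, 4: R5=0^4=4
STORE R5, [44] → M[44]=4
halt.

4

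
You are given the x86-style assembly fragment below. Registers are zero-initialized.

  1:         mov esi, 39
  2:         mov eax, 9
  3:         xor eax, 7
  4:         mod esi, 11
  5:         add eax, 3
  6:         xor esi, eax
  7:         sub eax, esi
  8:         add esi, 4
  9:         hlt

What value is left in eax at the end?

-6

after mov esi, 39: esi=39
after mov eax, 9: eax=9
after xor eax, 7: eax=9^7=14
after mod esi, 11: esi=39%11=6
after add eax, 3: eax=14+3=17
after xor esi, eax: esi=6^17=23
after sub eax, esi: eax=17-23=-6
after add esi, 4: esi=23+4=27
halt.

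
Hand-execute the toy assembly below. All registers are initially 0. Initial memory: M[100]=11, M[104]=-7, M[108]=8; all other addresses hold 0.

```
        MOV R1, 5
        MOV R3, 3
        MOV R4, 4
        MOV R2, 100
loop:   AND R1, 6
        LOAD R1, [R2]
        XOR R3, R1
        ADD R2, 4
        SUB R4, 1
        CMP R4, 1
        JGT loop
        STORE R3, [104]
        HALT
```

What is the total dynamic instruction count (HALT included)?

MOV R1, 5 → R1=5
MOV R3, 3 → R3=3
MOV R4, 4 → R4=4
MOV R2, 100 → R2=100
AND R1, 6 → R1=5&6=4
LOAD R1, [R2] → R1=M[100]=11
XOR R3, R1 → R3=3^11=8
ADD R2, 4 → R2=100+4=104
SUB R4, 1 → R4=4-1=3
CMP R4, 1  (cmp 3,1)
JGT loop: taken
AND R1, 6 → R1=11&6=2
LOAD R1, [R2] → R1=M[104]=-7
XOR R3, R1 → R3=8^(-7)=-15
ADD R2, 4 → R2=104+4=108
SUB R4, 1 → R4=3-1=2
CMP R4, 1  (cmp 2,1)
JGT loop: taken
AND R1, 6 → R1=(-7)&6=0
LOAD R1, [R2] → R1=M[108]=8
XOR R3, R1 → R3=(-15)^8=-7
ADD R2, 4 → R2=108+4=112
SUB R4, 1 → R4=2-1=1
CMP R4, 1  (cmp 1,1)
JGT loop: not taken
STORE R3, [104] → M[104]=-7
halt.
Total executed instructions: 27.

27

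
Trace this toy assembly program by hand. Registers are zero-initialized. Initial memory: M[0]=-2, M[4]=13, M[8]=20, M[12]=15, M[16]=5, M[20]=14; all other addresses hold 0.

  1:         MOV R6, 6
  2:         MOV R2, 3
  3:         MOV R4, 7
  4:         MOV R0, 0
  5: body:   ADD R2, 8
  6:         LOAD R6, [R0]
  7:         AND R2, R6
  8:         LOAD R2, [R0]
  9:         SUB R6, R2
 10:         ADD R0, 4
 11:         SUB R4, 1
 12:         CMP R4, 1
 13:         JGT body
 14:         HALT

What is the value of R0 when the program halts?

24

R6=6
R2=3
R4=7
R0=0
R2=3+8=11
R6=M[0]=-2
R2=11&(-2)=10
R2=M[0]=-2
R6=(-2)-(-2)=0
R0=0+4=4
R4=7-1=6
CMP R4, 1  (cmp 6,1)
JGT body: taken
R2=(-2)+8=6
R6=M[4]=13
R2=6&13=4
R2=M[4]=13
R6=13-13=0
R0=4+4=8
R4=6-1=5
CMP R4, 1  (cmp 5,1)
JGT body: taken
R2=13+8=21
R6=M[8]=20
R2=21&20=20
R2=M[8]=20
R6=20-20=0
R0=8+4=12
R4=5-1=4
CMP R4, 1  (cmp 4,1)
JGT body: taken
R2=20+8=28
R6=M[12]=15
R2=28&15=12
R2=M[12]=15
R6=15-15=0
R0=12+4=16
R4=4-1=3
CMP R4, 1  (cmp 3,1)
JGT body: taken
R2=15+8=23
R6=M[16]=5
R2=23&5=5
R2=M[16]=5
R6=5-5=0
R0=16+4=20
R4=3-1=2
CMP R4, 1  (cmp 2,1)
JGT body: taken
R2=5+8=13
R6=M[20]=14
R2=13&14=12
R2=M[20]=14
R6=14-14=0
R0=20+4=24
R4=2-1=1
CMP R4, 1  (cmp 1,1)
JGT body: not taken
halt.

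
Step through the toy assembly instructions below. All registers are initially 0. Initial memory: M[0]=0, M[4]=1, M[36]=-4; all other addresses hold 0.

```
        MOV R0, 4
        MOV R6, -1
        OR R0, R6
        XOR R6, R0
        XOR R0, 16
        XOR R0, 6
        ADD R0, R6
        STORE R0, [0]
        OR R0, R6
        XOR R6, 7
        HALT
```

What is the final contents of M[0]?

-23

after MOV R0, 4: R0=4
after MOV R6, -1: R6=-1
after OR R0, R6: R0=4|(-1)=-1
after XOR R6, R0: R6=(-1)^(-1)=0
after XOR R0, 16: R0=(-1)^16=-17
after XOR R0, 6: R0=(-17)^6=-23
after ADD R0, R6: R0=(-23)+0=-23
STORE R0, [0] → M[0]=-23
after OR R0, R6: R0=(-23)|0=-23
after XOR R6, 7: R6=0^7=7
halt.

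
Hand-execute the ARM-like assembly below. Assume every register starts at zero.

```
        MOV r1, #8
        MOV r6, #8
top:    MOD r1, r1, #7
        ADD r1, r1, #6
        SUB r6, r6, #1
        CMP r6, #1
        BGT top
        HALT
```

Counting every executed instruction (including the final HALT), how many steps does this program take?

38

MOV r1, #8 → r1=8
MOV r6, #8 → r6=8
MOD r1, r1, #7 → r1=8%7=1
ADD r1, r1, #6 → r1=1+6=7
SUB r6, r6, #1 → r6=8-1=7
CMP r6, #1  (cmp 7,1)
BGT top: taken
MOD r1, r1, #7 → r1=7%7=0
ADD r1, r1, #6 → r1=0+6=6
SUB r6, r6, #1 → r6=7-1=6
CMP r6, #1  (cmp 6,1)
BGT top: taken
MOD r1, r1, #7 → r1=6%7=6
ADD r1, r1, #6 → r1=6+6=12
SUB r6, r6, #1 → r6=6-1=5
CMP r6, #1  (cmp 5,1)
BGT top: taken
MOD r1, r1, #7 → r1=12%7=5
ADD r1, r1, #6 → r1=5+6=11
SUB r6, r6, #1 → r6=5-1=4
CMP r6, #1  (cmp 4,1)
BGT top: taken
MOD r1, r1, #7 → r1=11%7=4
ADD r1, r1, #6 → r1=4+6=10
SUB r6, r6, #1 → r6=4-1=3
CMP r6, #1  (cmp 3,1)
BGT top: taken
MOD r1, r1, #7 → r1=10%7=3
ADD r1, r1, #6 → r1=3+6=9
SUB r6, r6, #1 → r6=3-1=2
CMP r6, #1  (cmp 2,1)
BGT top: taken
MOD r1, r1, #7 → r1=9%7=2
ADD r1, r1, #6 → r1=2+6=8
SUB r6, r6, #1 → r6=2-1=1
CMP r6, #1  (cmp 1,1)
BGT top: not taken
halt.
Total executed instructions: 38.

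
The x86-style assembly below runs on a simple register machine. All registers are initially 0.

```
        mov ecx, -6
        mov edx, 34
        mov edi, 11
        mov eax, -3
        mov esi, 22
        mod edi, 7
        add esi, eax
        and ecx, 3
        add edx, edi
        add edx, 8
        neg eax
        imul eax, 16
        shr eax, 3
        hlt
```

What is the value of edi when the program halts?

4

after mov ecx, -6: ecx=-6
after mov edx, 34: edx=34
after mov edi, 11: edi=11
after mov eax, -3: eax=-3
after mov esi, 22: esi=22
after mod edi, 7: edi=11%7=4
after add esi, eax: esi=22+(-3)=19
after and ecx, 3: ecx=(-6)&3=2
after add edx, edi: edx=34+4=38
after add edx, 8: edx=38+8=46
after neg eax: eax=-(-3)=3
after imul eax, 16: eax=3*16=48
after shr eax, 3: eax=48>>3=6
halt.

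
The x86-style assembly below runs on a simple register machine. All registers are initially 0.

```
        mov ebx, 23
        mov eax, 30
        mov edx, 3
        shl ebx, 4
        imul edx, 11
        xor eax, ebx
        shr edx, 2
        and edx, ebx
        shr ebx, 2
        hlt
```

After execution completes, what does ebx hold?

92

ebx=23
eax=30
edx=3
ebx=23<<4=368
edx=3*11=33
eax=30^368=366
edx=33>>2=8
edx=8&368=0
ebx=368>>2=92
halt.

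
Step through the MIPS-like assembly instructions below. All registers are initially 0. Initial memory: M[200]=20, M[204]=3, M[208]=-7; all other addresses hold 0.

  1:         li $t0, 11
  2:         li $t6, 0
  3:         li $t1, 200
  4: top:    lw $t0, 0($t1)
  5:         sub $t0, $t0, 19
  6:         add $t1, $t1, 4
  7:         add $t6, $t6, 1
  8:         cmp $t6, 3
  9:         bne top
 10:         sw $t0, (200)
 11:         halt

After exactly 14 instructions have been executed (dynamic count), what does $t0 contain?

li $t0, 11 → $t0=11
li $t6, 0 → $t6=0
li $t1, 200 → $t1=200
lw $t0, 0($t1) → $t0=M[200]=20
sub $t0, $t0, 19 → $t0=20-19=1
add $t1, $t1, 4 → $t1=200+4=204
add $t6, $t6, 1 → $t6=0+1=1
cmp $t6, 3  (cmp 1,3)
bne top: taken
lw $t0, 0($t1) → $t0=M[204]=3
sub $t0, $t0, 19 → $t0=3-19=-16
add $t1, $t1, 4 → $t1=204+4=208
add $t6, $t6, 1 → $t6=1+1=2
cmp $t6, 3  (cmp 2,3)
After step 14: $t0 = -16.

-16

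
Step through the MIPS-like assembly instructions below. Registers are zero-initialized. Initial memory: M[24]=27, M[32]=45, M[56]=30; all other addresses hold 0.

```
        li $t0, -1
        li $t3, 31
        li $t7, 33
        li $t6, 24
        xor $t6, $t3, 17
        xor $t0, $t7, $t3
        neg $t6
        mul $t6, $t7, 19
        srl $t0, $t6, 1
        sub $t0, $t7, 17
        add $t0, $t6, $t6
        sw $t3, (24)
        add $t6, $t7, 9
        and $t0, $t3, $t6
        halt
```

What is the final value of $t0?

10

li $t0, -1 → $t0=-1
li $t3, 31 → $t3=31
li $t7, 33 → $t7=33
li $t6, 24 → $t6=24
xor $t6, $t3, 17 → $t6=31^17=14
xor $t0, $t7, $t3 → $t0=33^31=62
neg $t6 → $t6=-(14)=-14
mul $t6, $t7, 19 → $t6=33*19=627
srl $t0, $t6, 1 → $t0=627>>1=313
sub $t0, $t7, 17 → $t0=33-17=16
add $t0, $t6, $t6 → $t0=627+627=1254
sw $t3, (24) → M[24]=31
add $t6, $t7, 9 → $t6=33+9=42
and $t0, $t3, $t6 → $t0=31&42=10
halt.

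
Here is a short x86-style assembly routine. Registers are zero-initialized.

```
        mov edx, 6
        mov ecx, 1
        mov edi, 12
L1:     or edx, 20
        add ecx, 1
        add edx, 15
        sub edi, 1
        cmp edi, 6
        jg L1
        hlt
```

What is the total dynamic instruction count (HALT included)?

40

mov edx, 6 → edx=6
mov ecx, 1 → ecx=1
mov edi, 12 → edi=12
or edx, 20 → edx=6|20=22
add ecx, 1 → ecx=1+1=2
add edx, 15 → edx=22+15=37
sub edi, 1 → edi=12-1=11
cmp edi, 6  (cmp 11,6)
jg L1: taken
or edx, 20 → edx=37|20=53
add ecx, 1 → ecx=2+1=3
add edx, 15 → edx=53+15=68
sub edi, 1 → edi=11-1=10
cmp edi, 6  (cmp 10,6)
jg L1: taken
or edx, 20 → edx=68|20=84
add ecx, 1 → ecx=3+1=4
add edx, 15 → edx=84+15=99
sub edi, 1 → edi=10-1=9
cmp edi, 6  (cmp 9,6)
jg L1: taken
or edx, 20 → edx=99|20=119
add ecx, 1 → ecx=4+1=5
add edx, 15 → edx=119+15=134
sub edi, 1 → edi=9-1=8
cmp edi, 6  (cmp 8,6)
jg L1: taken
or edx, 20 → edx=134|20=150
add ecx, 1 → ecx=5+1=6
add edx, 15 → edx=150+15=165
sub edi, 1 → edi=8-1=7
cmp edi, 6  (cmp 7,6)
jg L1: taken
or edx, 20 → edx=165|20=181
add ecx, 1 → ecx=6+1=7
add edx, 15 → edx=181+15=196
sub edi, 1 → edi=7-1=6
cmp edi, 6  (cmp 6,6)
jg L1: not taken
halt.
Total executed instructions: 40.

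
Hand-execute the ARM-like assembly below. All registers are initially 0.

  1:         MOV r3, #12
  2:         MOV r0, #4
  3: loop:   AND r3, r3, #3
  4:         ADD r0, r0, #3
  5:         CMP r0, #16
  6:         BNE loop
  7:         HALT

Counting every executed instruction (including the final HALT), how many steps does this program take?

19

MOV r3, #12 → r3=12
MOV r0, #4 → r0=4
AND r3, r3, #3 → r3=12&3=0
ADD r0, r0, #3 → r0=4+3=7
CMP r0, #16  (cmp 7,16)
BNE loop: taken
AND r3, r3, #3 → r3=0&3=0
ADD r0, r0, #3 → r0=7+3=10
CMP r0, #16  (cmp 10,16)
BNE loop: taken
AND r3, r3, #3 → r3=0&3=0
ADD r0, r0, #3 → r0=10+3=13
CMP r0, #16  (cmp 13,16)
BNE loop: taken
AND r3, r3, #3 → r3=0&3=0
ADD r0, r0, #3 → r0=13+3=16
CMP r0, #16  (cmp 16,16)
BNE loop: not taken
halt.
Total executed instructions: 19.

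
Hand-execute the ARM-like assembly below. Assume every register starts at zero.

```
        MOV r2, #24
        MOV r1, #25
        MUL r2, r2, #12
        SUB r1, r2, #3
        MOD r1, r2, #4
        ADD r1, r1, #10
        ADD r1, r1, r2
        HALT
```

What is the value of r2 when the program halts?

288

after MOV r2, #24: r2=24
after MOV r1, #25: r1=25
after MUL r2, r2, #12: r2=24*12=288
after SUB r1, r2, #3: r1=288-3=285
after MOD r1, r2, #4: r1=288%4=0
after ADD r1, r1, #10: r1=0+10=10
after ADD r1, r1, r2: r1=10+288=298
halt.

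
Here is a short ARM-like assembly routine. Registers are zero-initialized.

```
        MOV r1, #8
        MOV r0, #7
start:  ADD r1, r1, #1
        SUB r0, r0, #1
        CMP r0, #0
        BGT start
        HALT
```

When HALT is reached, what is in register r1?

MOV r1, #8 → r1=8
MOV r0, #7 → r0=7
ADD r1, r1, #1 → r1=8+1=9
SUB r0, r0, #1 → r0=7-1=6
CMP r0, #0  (cmp 6,0)
BGT start: taken
ADD r1, r1, #1 → r1=9+1=10
SUB r0, r0, #1 → r0=6-1=5
CMP r0, #0  (cmp 5,0)
BGT start: taken
ADD r1, r1, #1 → r1=10+1=11
SUB r0, r0, #1 → r0=5-1=4
CMP r0, #0  (cmp 4,0)
BGT start: taken
ADD r1, r1, #1 → r1=11+1=12
SUB r0, r0, #1 → r0=4-1=3
CMP r0, #0  (cmp 3,0)
BGT start: taken
ADD r1, r1, #1 → r1=12+1=13
SUB r0, r0, #1 → r0=3-1=2
CMP r0, #0  (cmp 2,0)
BGT start: taken
ADD r1, r1, #1 → r1=13+1=14
SUB r0, r0, #1 → r0=2-1=1
CMP r0, #0  (cmp 1,0)
BGT start: taken
ADD r1, r1, #1 → r1=14+1=15
SUB r0, r0, #1 → r0=1-1=0
CMP r0, #0  (cmp 0,0)
BGT start: not taken
halt.

15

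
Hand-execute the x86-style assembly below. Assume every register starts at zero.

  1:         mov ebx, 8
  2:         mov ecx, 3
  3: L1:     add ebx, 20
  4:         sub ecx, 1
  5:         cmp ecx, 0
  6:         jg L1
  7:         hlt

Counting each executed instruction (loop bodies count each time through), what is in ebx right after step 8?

48

mov ebx, 8 → ebx=8
mov ecx, 3 → ecx=3
add ebx, 20 → ebx=8+20=28
sub ecx, 1 → ecx=3-1=2
cmp ecx, 0  (cmp 2,0)
jg L1: taken
add ebx, 20 → ebx=28+20=48
sub ecx, 1 → ecx=2-1=1
After step 8: ebx = 48.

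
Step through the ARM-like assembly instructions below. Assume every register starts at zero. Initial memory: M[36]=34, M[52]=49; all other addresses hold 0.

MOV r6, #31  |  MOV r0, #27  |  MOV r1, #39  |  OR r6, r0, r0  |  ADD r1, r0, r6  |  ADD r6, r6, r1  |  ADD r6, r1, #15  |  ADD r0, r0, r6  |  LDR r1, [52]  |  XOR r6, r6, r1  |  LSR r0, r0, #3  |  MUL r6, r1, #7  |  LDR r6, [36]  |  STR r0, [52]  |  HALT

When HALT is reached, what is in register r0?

12

after MOV r6, #31: r6=31
after MOV r0, #27: r0=27
after MOV r1, #39: r1=39
after OR r6, r0, r0: r6=27|27=27
after ADD r1, r0, r6: r1=27+27=54
after ADD r6, r6, r1: r6=27+54=81
after ADD r6, r1, #15: r6=54+15=69
after ADD r0, r0, r6: r0=27+69=96
after LDR r1, [52]: r1=M[52]=49
after XOR r6, r6, r1: r6=69^49=116
after LSR r0, r0, #3: r0=96>>3=12
after MUL r6, r1, #7: r6=49*7=343
after LDR r6, [36]: r6=M[36]=34
STR r0, [52] → M[52]=12
halt.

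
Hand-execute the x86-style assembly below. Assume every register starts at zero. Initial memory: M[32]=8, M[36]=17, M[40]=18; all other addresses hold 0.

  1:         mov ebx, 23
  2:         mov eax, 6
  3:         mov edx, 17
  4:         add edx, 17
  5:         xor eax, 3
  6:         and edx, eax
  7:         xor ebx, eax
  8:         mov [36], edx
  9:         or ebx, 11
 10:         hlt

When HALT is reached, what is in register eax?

ebx=23
eax=6
edx=17
edx=17+17=34
eax=6^3=5
edx=34&5=0
ebx=23^5=18
mov [36], edx → M[36]=0
ebx=18|11=27
halt.

5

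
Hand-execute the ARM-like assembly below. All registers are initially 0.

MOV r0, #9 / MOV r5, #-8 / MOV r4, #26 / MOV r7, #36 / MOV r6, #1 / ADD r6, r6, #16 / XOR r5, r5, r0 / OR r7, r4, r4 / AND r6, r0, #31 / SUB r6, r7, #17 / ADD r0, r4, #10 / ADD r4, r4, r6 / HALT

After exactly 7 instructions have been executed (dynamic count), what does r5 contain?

after MOV r0, #9: r0=9
after MOV r5, #-8: r5=-8
after MOV r4, #26: r4=26
after MOV r7, #36: r7=36
after MOV r6, #1: r6=1
after ADD r6, r6, #16: r6=1+16=17
after XOR r5, r5, r0: r5=(-8)^9=-15
After step 7: r5 = -15.

-15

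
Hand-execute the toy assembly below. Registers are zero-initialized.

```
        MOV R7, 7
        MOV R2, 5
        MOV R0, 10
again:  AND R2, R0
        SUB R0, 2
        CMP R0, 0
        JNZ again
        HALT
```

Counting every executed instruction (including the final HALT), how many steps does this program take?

MOV R7, 7 → R7=7
MOV R2, 5 → R2=5
MOV R0, 10 → R0=10
AND R2, R0 → R2=5&10=0
SUB R0, 2 → R0=10-2=8
CMP R0, 0  (cmp 8,0)
JNZ again: taken
AND R2, R0 → R2=0&8=0
SUB R0, 2 → R0=8-2=6
CMP R0, 0  (cmp 6,0)
JNZ again: taken
AND R2, R0 → R2=0&6=0
SUB R0, 2 → R0=6-2=4
CMP R0, 0  (cmp 4,0)
JNZ again: taken
AND R2, R0 → R2=0&4=0
SUB R0, 2 → R0=4-2=2
CMP R0, 0  (cmp 2,0)
JNZ again: taken
AND R2, R0 → R2=0&2=0
SUB R0, 2 → R0=2-2=0
CMP R0, 0  (cmp 0,0)
JNZ again: not taken
halt.
Total executed instructions: 24.

24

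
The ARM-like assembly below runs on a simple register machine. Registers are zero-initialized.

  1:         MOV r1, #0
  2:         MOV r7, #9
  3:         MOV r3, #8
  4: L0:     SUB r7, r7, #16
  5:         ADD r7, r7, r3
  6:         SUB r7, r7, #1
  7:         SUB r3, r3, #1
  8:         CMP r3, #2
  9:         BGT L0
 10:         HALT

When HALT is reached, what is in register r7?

-60

MOV r1, #0 → r1=0
MOV r7, #9 → r7=9
MOV r3, #8 → r3=8
SUB r7, r7, #16 → r7=9-16=-7
ADD r7, r7, r3 → r7=(-7)+8=1
SUB r7, r7, #1 → r7=1-1=0
SUB r3, r3, #1 → r3=8-1=7
CMP r3, #2  (cmp 7,2)
BGT L0: taken
SUB r7, r7, #16 → r7=0-16=-16
ADD r7, r7, r3 → r7=(-16)+7=-9
SUB r7, r7, #1 → r7=(-9)-1=-10
SUB r3, r3, #1 → r3=7-1=6
CMP r3, #2  (cmp 6,2)
BGT L0: taken
SUB r7, r7, #16 → r7=(-10)-16=-26
ADD r7, r7, r3 → r7=(-26)+6=-20
SUB r7, r7, #1 → r7=(-20)-1=-21
SUB r3, r3, #1 → r3=6-1=5
CMP r3, #2  (cmp 5,2)
BGT L0: taken
SUB r7, r7, #16 → r7=(-21)-16=-37
ADD r7, r7, r3 → r7=(-37)+5=-32
SUB r7, r7, #1 → r7=(-32)-1=-33
SUB r3, r3, #1 → r3=5-1=4
CMP r3, #2  (cmp 4,2)
BGT L0: taken
SUB r7, r7, #16 → r7=(-33)-16=-49
ADD r7, r7, r3 → r7=(-49)+4=-45
SUB r7, r7, #1 → r7=(-45)-1=-46
SUB r3, r3, #1 → r3=4-1=3
CMP r3, #2  (cmp 3,2)
BGT L0: taken
SUB r7, r7, #16 → r7=(-46)-16=-62
ADD r7, r7, r3 → r7=(-62)+3=-59
SUB r7, r7, #1 → r7=(-59)-1=-60
SUB r3, r3, #1 → r3=3-1=2
CMP r3, #2  (cmp 2,2)
BGT L0: not taken
halt.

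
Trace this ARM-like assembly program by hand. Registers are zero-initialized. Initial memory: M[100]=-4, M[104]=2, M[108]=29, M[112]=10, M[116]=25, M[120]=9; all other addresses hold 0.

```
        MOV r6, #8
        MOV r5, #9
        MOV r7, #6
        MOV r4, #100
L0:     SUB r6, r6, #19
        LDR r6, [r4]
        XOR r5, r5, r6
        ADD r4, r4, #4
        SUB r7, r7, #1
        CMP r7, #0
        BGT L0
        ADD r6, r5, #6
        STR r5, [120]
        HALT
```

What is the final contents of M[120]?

-16

after MOV r6, #8: r6=8
after MOV r5, #9: r5=9
after MOV r7, #6: r7=6
after MOV r4, #100: r4=100
after SUB r6, r6, #19: r6=8-19=-11
after LDR r6, [r4]: r6=M[100]=-4
after XOR r5, r5, r6: r5=9^(-4)=-11
after ADD r4, r4, #4: r4=100+4=104
after SUB r7, r7, #1: r7=6-1=5
CMP r7, #0  (cmp 5,0)
BGT L0: taken
after SUB r6, r6, #19: r6=(-4)-19=-23
after LDR r6, [r4]: r6=M[104]=2
after XOR r5, r5, r6: r5=(-11)^2=-9
after ADD r4, r4, #4: r4=104+4=108
after SUB r7, r7, #1: r7=5-1=4
CMP r7, #0  (cmp 4,0)
BGT L0: taken
after SUB r6, r6, #19: r6=2-19=-17
after LDR r6, [r4]: r6=M[108]=29
after XOR r5, r5, r6: r5=(-9)^29=-22
after ADD r4, r4, #4: r4=108+4=112
after SUB r7, r7, #1: r7=4-1=3
CMP r7, #0  (cmp 3,0)
BGT L0: taken
after SUB r6, r6, #19: r6=29-19=10
after LDR r6, [r4]: r6=M[112]=10
after XOR r5, r5, r6: r5=(-22)^10=-32
after ADD r4, r4, #4: r4=112+4=116
after SUB r7, r7, #1: r7=3-1=2
CMP r7, #0  (cmp 2,0)
BGT L0: taken
after SUB r6, r6, #19: r6=10-19=-9
after LDR r6, [r4]: r6=M[116]=25
after XOR r5, r5, r6: r5=(-32)^25=-7
after ADD r4, r4, #4: r4=116+4=120
after SUB r7, r7, #1: r7=2-1=1
CMP r7, #0  (cmp 1,0)
BGT L0: taken
after SUB r6, r6, #19: r6=25-19=6
after LDR r6, [r4]: r6=M[120]=9
after XOR r5, r5, r6: r5=(-7)^9=-16
after ADD r4, r4, #4: r4=120+4=124
after SUB r7, r7, #1: r7=1-1=0
CMP r7, #0  (cmp 0,0)
BGT L0: not taken
after ADD r6, r5, #6: r6=(-16)+6=-10
STR r5, [120] → M[120]=-16
halt.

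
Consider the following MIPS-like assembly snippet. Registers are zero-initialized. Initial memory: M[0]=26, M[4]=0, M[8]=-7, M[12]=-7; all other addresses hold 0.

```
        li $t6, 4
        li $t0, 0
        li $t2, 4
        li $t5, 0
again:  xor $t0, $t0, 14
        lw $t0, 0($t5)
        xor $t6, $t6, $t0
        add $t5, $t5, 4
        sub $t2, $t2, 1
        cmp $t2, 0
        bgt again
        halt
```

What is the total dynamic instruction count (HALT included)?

33

$t6=4
$t0=0
$t2=4
$t5=0
$t0=0^14=14
$t0=M[0]=26
$t6=4^26=30
$t5=0+4=4
$t2=4-1=3
cmp $t2, 0  (cmp 3,0)
bgt again: taken
$t0=26^14=20
$t0=M[4]=0
$t6=30^0=30
$t5=4+4=8
$t2=3-1=2
cmp $t2, 0  (cmp 2,0)
bgt again: taken
$t0=0^14=14
$t0=M[8]=-7
$t6=30^(-7)=-25
$t5=8+4=12
$t2=2-1=1
cmp $t2, 0  (cmp 1,0)
bgt again: taken
$t0=(-7)^14=-9
$t0=M[12]=-7
$t6=(-25)^(-7)=30
$t5=12+4=16
$t2=1-1=0
cmp $t2, 0  (cmp 0,0)
bgt again: not taken
halt.
Total executed instructions: 33.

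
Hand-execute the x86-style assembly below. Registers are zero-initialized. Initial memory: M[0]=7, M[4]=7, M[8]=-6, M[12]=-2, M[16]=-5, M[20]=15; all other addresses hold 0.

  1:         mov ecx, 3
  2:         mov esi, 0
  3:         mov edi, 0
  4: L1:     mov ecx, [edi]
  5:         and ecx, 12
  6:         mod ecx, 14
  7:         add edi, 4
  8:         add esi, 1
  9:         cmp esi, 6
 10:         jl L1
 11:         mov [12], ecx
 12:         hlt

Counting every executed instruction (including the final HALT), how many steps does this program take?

ecx=3
esi=0
edi=0
ecx=M[0]=7
ecx=7&12=4
ecx=4%14=4
edi=0+4=4
esi=0+1=1
cmp esi, 6  (cmp 1,6)
jl L1: taken
ecx=M[4]=7
ecx=7&12=4
ecx=4%14=4
edi=4+4=8
esi=1+1=2
cmp esi, 6  (cmp 2,6)
jl L1: taken
ecx=M[8]=-6
ecx=(-6)&12=8
ecx=8%14=8
edi=8+4=12
esi=2+1=3
cmp esi, 6  (cmp 3,6)
jl L1: taken
ecx=M[12]=-2
ecx=(-2)&12=12
ecx=12%14=12
edi=12+4=16
esi=3+1=4
cmp esi, 6  (cmp 4,6)
jl L1: taken
ecx=M[16]=-5
ecx=(-5)&12=8
ecx=8%14=8
edi=16+4=20
esi=4+1=5
cmp esi, 6  (cmp 5,6)
jl L1: taken
ecx=M[20]=15
ecx=15&12=12
ecx=12%14=12
edi=20+4=24
esi=5+1=6
cmp esi, 6  (cmp 6,6)
jl L1: not taken
mov [12], ecx → M[12]=12
halt.
Total executed instructions: 47.

47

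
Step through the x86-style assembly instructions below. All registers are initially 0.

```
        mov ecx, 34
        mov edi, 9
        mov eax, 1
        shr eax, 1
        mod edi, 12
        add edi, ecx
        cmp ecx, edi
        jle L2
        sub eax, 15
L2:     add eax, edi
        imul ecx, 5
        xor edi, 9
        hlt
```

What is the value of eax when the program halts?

43

ecx=34
edi=9
eax=1
eax=1>>1=0
edi=9%12=9
edi=9+34=43
cmp ecx, edi  (cmp 34,43)
jle L2: taken
eax=0+43=43
ecx=34*5=170
edi=43^9=34
halt.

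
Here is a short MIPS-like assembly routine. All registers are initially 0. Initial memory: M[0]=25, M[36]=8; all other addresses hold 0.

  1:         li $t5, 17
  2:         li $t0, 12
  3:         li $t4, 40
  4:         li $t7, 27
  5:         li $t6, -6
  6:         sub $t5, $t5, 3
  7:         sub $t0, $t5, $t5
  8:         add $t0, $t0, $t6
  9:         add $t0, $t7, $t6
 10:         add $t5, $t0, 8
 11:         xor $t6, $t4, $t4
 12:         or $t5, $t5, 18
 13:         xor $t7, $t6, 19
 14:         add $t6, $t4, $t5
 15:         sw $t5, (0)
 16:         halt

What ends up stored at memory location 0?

$t5=17
$t0=12
$t4=40
$t7=27
$t6=-6
$t5=17-3=14
$t0=14-14=0
$t0=0+(-6)=-6
$t0=27+(-6)=21
$t5=21+8=29
$t6=40^40=0
$t5=29|18=31
$t7=0^19=19
$t6=40+31=71
sw $t5, (0) → M[0]=31
halt.

31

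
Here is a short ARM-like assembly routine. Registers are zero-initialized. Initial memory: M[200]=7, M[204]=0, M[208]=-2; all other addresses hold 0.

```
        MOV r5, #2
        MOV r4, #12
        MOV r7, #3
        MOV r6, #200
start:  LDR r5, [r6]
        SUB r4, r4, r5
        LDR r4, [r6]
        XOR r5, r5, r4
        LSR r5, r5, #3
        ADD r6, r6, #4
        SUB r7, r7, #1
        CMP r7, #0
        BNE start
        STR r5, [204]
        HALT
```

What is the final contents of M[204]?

0

r5=2
r4=12
r7=3
r6=200
r5=M[200]=7
r4=12-7=5
r4=M[200]=7
r5=7^7=0
r5=0>>3=0
r6=200+4=204
r7=3-1=2
CMP r7, #0  (cmp 2,0)
BNE start: taken
r5=M[204]=0
r4=7-0=7
r4=M[204]=0
r5=0^0=0
r5=0>>3=0
r6=204+4=208
r7=2-1=1
CMP r7, #0  (cmp 1,0)
BNE start: taken
r5=M[208]=-2
r4=0-(-2)=2
r4=M[208]=-2
r5=(-2)^(-2)=0
r5=0>>3=0
r6=208+4=212
r7=1-1=0
CMP r7, #0  (cmp 0,0)
BNE start: not taken
STR r5, [204] → M[204]=0
halt.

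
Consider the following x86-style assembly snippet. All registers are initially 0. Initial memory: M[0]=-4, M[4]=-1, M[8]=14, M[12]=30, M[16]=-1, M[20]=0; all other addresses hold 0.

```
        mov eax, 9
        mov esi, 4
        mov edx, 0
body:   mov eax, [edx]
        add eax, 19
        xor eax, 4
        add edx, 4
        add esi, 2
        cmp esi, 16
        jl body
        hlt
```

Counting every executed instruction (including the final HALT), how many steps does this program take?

46

after mov eax, 9: eax=9
after mov esi, 4: esi=4
after mov edx, 0: edx=0
after mov eax, [edx]: eax=M[0]=-4
after add eax, 19: eax=(-4)+19=15
after xor eax, 4: eax=15^4=11
after add edx, 4: edx=0+4=4
after add esi, 2: esi=4+2=6
cmp esi, 16  (cmp 6,16)
jl body: taken
after mov eax, [edx]: eax=M[4]=-1
after add eax, 19: eax=(-1)+19=18
after xor eax, 4: eax=18^4=22
after add edx, 4: edx=4+4=8
after add esi, 2: esi=6+2=8
cmp esi, 16  (cmp 8,16)
jl body: taken
after mov eax, [edx]: eax=M[8]=14
after add eax, 19: eax=14+19=33
after xor eax, 4: eax=33^4=37
after add edx, 4: edx=8+4=12
after add esi, 2: esi=8+2=10
cmp esi, 16  (cmp 10,16)
jl body: taken
after mov eax, [edx]: eax=M[12]=30
after add eax, 19: eax=30+19=49
after xor eax, 4: eax=49^4=53
after add edx, 4: edx=12+4=16
after add esi, 2: esi=10+2=12
cmp esi, 16  (cmp 12,16)
jl body: taken
after mov eax, [edx]: eax=M[16]=-1
after add eax, 19: eax=(-1)+19=18
after xor eax, 4: eax=18^4=22
after add edx, 4: edx=16+4=20
after add esi, 2: esi=12+2=14
cmp esi, 16  (cmp 14,16)
jl body: taken
after mov eax, [edx]: eax=M[20]=0
after add eax, 19: eax=0+19=19
after xor eax, 4: eax=19^4=23
after add edx, 4: edx=20+4=24
after add esi, 2: esi=14+2=16
cmp esi, 16  (cmp 16,16)
jl body: not taken
halt.
Total executed instructions: 46.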